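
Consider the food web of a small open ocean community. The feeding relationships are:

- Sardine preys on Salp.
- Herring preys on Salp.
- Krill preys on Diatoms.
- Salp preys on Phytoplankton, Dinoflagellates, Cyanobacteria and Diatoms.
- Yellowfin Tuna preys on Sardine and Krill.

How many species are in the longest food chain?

One longest chain: Diatoms → Salp → Sardine → Yellowfin Tuna.
It has 4 species and 3 links.

4 species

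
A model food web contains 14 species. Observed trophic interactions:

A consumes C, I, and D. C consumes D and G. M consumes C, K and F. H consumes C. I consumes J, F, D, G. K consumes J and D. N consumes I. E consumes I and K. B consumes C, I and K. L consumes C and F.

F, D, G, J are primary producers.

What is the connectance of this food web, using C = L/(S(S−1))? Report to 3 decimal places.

The web has S = 14 species and L = 23 feeding links.
C = L / (S(S−1)) = 23 / 182 = 0.1264 ≈ 0.126.

C = 0.126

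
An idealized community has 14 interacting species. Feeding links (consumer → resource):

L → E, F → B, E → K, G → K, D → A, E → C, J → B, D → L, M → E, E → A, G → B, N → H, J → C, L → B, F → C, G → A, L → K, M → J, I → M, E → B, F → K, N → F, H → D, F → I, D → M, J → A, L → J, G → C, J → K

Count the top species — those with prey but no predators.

2

Top species (has prey, but nothing eats it): G, N.
Count: 2.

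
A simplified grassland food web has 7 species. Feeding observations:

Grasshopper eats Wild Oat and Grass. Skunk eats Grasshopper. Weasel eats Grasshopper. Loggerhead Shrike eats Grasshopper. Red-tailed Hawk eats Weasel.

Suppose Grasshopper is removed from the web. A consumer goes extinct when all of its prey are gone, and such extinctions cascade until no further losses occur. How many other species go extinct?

4

Remove Grasshopper.
Round 1: Loggerhead Shrike (all prey gone), Skunk (all prey gone), Weasel (all prey gone) → extinct.
Round 2: Red-tailed Hawk (all prey gone) → extinct.
No further losses. Total secondary extinctions: 4.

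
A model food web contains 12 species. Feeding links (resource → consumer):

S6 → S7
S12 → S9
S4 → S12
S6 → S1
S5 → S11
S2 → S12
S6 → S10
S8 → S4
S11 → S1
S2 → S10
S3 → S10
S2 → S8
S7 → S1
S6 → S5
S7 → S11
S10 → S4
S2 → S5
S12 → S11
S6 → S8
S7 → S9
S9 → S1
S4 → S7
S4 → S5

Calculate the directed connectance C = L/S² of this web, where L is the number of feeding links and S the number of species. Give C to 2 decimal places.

The web has S = 12 species and L = 23 feeding links.
C = L / S² = 23 / 144 = 0.1597 ≈ 0.16.

C = 0.16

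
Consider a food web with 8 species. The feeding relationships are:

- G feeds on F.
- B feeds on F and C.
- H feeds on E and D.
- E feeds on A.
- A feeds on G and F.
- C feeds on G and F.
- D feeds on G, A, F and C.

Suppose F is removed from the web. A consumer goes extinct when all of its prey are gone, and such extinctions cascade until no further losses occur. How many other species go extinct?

Remove F.
Round 1: G (all prey gone) → extinct.
Round 2: A (all prey gone), C (all prey gone) → extinct.
Round 3: D (all prey gone), E (all prey gone), B (all prey gone) → extinct.
Round 4: H (all prey gone) → extinct.
No further losses. Total secondary extinctions: 7.

7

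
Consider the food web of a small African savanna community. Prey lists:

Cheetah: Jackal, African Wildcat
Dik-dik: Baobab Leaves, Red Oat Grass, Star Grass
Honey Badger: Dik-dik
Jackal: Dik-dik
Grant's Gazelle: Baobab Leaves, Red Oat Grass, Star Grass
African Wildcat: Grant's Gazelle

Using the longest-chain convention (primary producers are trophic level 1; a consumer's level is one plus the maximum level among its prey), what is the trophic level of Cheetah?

Baobab Leaves is a producer → level 1.
Dik-dik eats Baobab Leaves (level 1); other prey at levels: Red Oat Grass 1, Star Grass 1 → level 2.
Jackal eats Dik-dik → level 3.
Cheetah eats Jackal (level 3); other prey at levels: African Wildcat 3 → level 4.

Trophic level 4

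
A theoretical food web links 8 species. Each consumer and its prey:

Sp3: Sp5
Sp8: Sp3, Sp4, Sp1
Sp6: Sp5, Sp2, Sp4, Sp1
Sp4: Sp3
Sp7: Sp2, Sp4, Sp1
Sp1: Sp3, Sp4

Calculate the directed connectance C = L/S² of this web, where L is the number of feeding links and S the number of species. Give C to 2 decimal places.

The web has S = 8 species and L = 14 feeding links.
C = L / S² = 14 / 64 = 0.2188 ≈ 0.22.

C = 0.22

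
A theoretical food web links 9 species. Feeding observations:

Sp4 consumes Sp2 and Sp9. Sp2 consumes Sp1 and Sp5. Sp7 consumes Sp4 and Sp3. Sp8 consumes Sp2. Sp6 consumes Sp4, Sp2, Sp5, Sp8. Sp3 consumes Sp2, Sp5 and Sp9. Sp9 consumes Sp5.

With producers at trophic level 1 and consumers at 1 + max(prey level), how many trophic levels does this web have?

Producers (level 1): Sp1, Sp5.
Sp5 → Sp9 → Sp3 → Sp7 gives Sp7 level 4.
No species has a prey at level 4, so no species reaches level 5.

4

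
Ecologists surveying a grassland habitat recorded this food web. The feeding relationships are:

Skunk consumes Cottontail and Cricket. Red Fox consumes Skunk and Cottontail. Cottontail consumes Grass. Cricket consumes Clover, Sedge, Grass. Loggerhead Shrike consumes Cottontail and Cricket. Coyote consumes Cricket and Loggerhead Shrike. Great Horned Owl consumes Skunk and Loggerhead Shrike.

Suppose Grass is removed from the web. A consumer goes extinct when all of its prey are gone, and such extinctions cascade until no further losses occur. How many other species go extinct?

1

Remove Grass.
Round 1: Cottontail (all prey gone) → extinct.
No further losses. Total secondary extinctions: 1.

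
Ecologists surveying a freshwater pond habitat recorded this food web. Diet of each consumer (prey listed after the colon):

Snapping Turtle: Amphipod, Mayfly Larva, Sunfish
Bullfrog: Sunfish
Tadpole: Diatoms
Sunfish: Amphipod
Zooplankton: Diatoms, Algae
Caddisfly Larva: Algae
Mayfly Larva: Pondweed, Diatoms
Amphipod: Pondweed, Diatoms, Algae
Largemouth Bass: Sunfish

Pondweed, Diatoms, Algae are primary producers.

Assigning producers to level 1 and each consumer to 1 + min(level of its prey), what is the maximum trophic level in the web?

Producers (level 1): Pondweed, Diatoms, Algae.
Following each consumer down to its lowest-level prey: Pondweed → Amphipod → Sunfish → Bullfrog (levels 1 through 4).
All prey of Bullfrog (Sunfish 3) are at level 3 or above, so Bullfrog is at level 1 + 3 = 4.
Every consumer has at least one prey at level 3 or below, so none exceeds level 4.

4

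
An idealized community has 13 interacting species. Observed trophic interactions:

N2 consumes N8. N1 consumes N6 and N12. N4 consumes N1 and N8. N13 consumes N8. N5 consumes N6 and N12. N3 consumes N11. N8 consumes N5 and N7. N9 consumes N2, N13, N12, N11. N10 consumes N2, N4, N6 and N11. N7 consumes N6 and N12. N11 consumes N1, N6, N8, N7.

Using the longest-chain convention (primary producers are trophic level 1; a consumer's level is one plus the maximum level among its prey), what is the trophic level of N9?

Trophic level 5

N12 is a producer → level 1.
N7 eats N12 (level 1); other prey at levels: N6 1 → level 2.
N8 eats N7 (level 2); other prey at levels: N5 2 → level 3.
N13 eats N8 → level 4.
N9 eats N13 (level 4); other prey at levels: N12 1, N2 4, N11 4 → level 5.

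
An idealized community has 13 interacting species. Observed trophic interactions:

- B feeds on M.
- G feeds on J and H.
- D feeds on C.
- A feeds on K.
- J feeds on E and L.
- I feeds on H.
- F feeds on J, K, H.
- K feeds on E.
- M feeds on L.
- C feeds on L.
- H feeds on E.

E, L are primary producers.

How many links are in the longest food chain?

One longest chain: L → C → D.
It has 3 species and 2 links.

2 links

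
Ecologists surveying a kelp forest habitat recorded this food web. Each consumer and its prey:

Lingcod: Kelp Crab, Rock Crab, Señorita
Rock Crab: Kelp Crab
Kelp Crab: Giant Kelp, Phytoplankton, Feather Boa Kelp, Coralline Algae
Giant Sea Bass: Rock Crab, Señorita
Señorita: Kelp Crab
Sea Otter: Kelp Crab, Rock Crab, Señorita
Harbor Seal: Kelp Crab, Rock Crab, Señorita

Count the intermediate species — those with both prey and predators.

3

Intermediate species (has both prey and predators): Kelp Crab, Rock Crab, Señorita.
Count: 3.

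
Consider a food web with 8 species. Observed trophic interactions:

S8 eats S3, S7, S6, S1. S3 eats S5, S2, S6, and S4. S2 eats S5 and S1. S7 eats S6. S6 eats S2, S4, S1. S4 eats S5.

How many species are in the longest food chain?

5 species

One longest chain: S5 → S2 → S6 → S3 → S8.
It has 5 species and 4 links.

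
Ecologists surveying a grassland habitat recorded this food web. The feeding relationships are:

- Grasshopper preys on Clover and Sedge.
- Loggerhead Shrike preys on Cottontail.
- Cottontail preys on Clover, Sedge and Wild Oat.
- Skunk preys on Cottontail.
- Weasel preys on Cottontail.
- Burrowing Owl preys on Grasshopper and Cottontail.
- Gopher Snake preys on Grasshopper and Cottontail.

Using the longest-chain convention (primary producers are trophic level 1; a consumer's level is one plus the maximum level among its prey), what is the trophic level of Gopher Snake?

Trophic level 3

Wild Oat is a producer → level 1.
Cottontail eats Wild Oat (level 1); other prey at levels: Sedge 1, Clover 1 → level 2.
Gopher Snake eats Cottontail (level 2); other prey at levels: Grasshopper 2 → level 3.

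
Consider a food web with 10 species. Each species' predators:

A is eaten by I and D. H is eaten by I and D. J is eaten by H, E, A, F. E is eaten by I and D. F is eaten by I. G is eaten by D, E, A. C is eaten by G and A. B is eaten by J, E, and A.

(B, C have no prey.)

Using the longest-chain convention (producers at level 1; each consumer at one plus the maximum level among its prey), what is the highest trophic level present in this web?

4

Producers (level 1): B, C.
B → J → A → D gives D level 4.
No species has a prey at level 4, so no species reaches level 5.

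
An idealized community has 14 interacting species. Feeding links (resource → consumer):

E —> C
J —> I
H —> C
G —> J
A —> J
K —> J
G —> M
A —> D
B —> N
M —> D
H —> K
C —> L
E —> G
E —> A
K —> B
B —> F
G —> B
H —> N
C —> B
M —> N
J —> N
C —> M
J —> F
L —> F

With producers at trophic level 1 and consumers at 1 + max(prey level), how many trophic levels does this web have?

4

Producers (level 1): E, H.
E → C → L → F gives F level 4.
No species has a prey at level 4, so no species reaches level 5.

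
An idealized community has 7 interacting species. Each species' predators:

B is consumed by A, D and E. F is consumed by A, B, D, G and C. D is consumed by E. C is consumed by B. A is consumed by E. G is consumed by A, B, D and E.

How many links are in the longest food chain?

4 links

One longest chain: F → C → B → D → E.
It has 5 species and 4 links.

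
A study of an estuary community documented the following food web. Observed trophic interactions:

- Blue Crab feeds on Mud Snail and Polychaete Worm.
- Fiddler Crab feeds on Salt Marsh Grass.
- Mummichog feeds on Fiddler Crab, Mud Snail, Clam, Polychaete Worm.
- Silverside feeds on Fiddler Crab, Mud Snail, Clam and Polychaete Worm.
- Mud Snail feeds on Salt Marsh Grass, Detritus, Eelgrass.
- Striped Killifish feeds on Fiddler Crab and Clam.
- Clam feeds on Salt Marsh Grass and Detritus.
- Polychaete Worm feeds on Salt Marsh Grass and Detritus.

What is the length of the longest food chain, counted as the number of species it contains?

3 species

One longest chain: Salt Marsh Grass → Clam → Striped Killifish.
It has 3 species and 2 links.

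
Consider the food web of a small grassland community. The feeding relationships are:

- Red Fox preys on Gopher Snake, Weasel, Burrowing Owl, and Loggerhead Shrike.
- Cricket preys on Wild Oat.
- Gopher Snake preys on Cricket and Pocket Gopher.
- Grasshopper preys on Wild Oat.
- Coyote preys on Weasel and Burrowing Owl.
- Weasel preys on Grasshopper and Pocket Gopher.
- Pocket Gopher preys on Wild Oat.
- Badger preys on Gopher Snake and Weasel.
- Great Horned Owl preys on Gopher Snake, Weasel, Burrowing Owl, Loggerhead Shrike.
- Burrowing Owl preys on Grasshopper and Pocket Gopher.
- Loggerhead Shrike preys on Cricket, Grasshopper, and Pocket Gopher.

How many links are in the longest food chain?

3 links

One longest chain: Wild Oat → Pocket Gopher → Loggerhead Shrike → Red Fox.
It has 4 species and 3 links.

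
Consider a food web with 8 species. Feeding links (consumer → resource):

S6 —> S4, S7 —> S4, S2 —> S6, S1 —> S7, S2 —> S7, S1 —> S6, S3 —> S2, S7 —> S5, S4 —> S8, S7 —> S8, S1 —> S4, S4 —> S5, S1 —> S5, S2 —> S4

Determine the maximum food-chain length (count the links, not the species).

4 links

One longest chain: S8 → S4 → S6 → S2 → S3.
It has 5 species and 4 links.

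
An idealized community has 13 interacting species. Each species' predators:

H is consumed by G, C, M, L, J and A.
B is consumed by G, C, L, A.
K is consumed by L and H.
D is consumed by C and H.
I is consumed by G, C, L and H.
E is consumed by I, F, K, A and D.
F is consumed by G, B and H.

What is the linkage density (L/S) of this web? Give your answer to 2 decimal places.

L/S = 2.00

There are L = 26 links among S = 13 species.
L/S = 26/13 = 2.0000 ≈ 2.00.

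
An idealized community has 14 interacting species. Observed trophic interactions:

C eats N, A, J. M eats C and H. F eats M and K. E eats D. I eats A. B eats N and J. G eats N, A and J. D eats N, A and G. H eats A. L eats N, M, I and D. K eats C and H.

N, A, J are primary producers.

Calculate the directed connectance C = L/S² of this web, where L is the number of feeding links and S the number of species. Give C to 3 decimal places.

C = 0.122

The web has S = 14 species and L = 24 feeding links.
C = L / S² = 24 / 196 = 0.1224 ≈ 0.122.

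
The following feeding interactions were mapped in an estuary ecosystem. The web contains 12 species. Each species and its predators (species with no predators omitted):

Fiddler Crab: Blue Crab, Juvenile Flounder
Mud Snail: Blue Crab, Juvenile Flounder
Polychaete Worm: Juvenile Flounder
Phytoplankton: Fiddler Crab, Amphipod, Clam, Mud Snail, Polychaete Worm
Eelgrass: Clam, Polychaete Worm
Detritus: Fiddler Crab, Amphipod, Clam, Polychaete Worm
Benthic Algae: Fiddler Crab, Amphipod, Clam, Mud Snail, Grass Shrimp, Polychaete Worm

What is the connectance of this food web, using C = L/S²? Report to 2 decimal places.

C = 0.15

The web has S = 12 species and L = 22 feeding links.
C = L / S² = 22 / 144 = 0.1528 ≈ 0.15.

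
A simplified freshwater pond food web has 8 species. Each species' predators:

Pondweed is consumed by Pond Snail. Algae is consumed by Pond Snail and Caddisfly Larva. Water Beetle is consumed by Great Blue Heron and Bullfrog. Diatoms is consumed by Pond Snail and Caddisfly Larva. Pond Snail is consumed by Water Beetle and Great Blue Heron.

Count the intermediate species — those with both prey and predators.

Intermediate species (has both prey and predators): Pond Snail, Water Beetle.
Count: 2.

2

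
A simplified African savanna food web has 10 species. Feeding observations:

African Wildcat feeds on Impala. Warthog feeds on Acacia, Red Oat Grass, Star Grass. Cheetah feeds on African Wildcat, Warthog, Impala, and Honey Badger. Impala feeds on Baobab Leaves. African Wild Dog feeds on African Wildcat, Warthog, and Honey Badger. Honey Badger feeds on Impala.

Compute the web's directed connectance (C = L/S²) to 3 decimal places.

C = 0.130

The web has S = 10 species and L = 13 feeding links.
C = L / S² = 13 / 100 = 0.1300 ≈ 0.130.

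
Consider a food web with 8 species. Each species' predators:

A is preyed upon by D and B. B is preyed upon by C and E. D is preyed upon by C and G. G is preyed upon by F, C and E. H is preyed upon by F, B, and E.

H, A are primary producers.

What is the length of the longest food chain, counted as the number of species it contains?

4 species

One longest chain: A → D → G → E.
It has 4 species and 3 links.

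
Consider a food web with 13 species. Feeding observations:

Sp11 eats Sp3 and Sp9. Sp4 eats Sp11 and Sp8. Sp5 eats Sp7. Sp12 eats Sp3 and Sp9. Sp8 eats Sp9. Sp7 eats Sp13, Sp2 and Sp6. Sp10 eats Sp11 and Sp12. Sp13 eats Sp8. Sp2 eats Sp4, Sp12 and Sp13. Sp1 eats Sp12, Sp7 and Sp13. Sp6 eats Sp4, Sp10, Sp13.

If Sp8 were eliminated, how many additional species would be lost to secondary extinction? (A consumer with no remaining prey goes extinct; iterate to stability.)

Remove Sp8.
Round 1: Sp13 (all prey gone) → extinct.
No further losses. Total secondary extinctions: 1.

1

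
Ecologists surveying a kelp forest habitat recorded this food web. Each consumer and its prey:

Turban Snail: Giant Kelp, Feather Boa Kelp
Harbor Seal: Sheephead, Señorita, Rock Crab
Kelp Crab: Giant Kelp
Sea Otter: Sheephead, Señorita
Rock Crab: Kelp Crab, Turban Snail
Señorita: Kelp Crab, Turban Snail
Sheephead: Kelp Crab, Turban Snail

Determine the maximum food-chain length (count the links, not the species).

One longest chain: Giant Kelp → Kelp Crab → Sheephead → Harbor Seal.
It has 4 species and 3 links.

3 links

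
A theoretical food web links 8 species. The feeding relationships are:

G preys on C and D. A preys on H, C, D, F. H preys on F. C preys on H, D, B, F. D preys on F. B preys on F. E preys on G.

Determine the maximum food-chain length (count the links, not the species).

4 links

One longest chain: F → H → C → G → E.
It has 5 species and 4 links.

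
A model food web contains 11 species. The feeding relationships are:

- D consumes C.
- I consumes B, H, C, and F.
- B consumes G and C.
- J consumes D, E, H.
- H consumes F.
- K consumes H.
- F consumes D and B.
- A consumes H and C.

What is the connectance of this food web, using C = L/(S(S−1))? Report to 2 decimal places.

The web has S = 11 species and L = 16 feeding links.
C = L / (S(S−1)) = 16 / 110 = 0.1455 ≈ 0.15.

C = 0.15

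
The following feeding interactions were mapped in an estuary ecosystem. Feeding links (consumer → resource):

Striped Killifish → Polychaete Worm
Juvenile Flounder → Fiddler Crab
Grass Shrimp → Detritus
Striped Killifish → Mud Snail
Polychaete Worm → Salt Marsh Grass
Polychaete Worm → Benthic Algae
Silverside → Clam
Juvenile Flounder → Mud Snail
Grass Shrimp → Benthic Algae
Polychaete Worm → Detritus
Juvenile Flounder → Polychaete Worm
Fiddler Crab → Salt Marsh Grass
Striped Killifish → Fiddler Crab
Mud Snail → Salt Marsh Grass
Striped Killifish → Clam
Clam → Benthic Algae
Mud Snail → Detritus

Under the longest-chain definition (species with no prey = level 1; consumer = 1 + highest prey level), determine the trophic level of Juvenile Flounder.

Trophic level 3

Salt Marsh Grass has no prey (basal) → level 1.
Fiddler Crab eats Salt Marsh Grass → level 2.
Juvenile Flounder eats Fiddler Crab (level 2); other prey at levels: Mud Snail 2, Polychaete Worm 2 → level 3.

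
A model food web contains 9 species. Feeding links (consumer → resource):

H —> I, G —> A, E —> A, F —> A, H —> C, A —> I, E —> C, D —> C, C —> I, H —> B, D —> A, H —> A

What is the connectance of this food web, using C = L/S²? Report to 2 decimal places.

C = 0.15

The web has S = 9 species and L = 12 feeding links.
C = L / S² = 12 / 81 = 0.1481 ≈ 0.15.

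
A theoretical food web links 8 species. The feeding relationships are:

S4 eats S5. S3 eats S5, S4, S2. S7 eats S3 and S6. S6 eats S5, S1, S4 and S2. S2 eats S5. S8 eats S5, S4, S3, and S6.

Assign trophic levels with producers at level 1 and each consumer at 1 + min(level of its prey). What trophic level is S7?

S5 is a producer → level 1.
S3 eats S5 → level 2.
S7 eats S3 → level 3.
No prey of S7 is below level 2, so 3 is the minimum.

Trophic level 3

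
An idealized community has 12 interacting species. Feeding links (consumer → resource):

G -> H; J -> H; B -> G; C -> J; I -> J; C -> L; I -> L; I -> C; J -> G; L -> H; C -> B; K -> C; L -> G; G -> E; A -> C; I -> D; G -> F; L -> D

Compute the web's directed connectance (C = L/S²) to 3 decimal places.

C = 0.125

The web has S = 12 species and L = 18 feeding links.
C = L / S² = 18 / 144 = 0.1250 ≈ 0.125.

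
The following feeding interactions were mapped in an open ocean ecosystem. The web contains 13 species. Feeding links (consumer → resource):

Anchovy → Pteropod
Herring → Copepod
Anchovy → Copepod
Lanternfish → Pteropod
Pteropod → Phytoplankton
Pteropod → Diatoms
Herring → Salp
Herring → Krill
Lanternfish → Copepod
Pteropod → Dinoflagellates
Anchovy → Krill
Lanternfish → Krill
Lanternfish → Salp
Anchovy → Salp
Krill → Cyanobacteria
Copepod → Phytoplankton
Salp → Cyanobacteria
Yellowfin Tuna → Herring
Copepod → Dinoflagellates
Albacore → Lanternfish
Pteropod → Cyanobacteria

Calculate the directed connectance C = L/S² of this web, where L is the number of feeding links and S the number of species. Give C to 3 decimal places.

The web has S = 13 species and L = 21 feeding links.
C = L / S² = 21 / 169 = 0.1243 ≈ 0.124.

C = 0.124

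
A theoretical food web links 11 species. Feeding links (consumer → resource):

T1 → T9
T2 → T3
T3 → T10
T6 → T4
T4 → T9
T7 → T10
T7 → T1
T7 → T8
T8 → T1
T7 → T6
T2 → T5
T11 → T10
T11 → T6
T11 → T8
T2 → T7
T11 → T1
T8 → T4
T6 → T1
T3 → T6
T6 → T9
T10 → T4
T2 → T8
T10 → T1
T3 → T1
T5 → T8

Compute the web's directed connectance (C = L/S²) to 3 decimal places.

C = 0.207

The web has S = 11 species and L = 25 feeding links.
C = L / S² = 25 / 121 = 0.2066 ≈ 0.207.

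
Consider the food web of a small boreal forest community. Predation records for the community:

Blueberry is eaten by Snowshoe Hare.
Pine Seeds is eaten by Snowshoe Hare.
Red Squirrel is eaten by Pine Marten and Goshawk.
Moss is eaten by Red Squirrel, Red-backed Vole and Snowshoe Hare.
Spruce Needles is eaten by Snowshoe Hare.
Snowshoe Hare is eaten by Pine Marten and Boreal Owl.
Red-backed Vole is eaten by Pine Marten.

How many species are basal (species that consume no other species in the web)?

Basal species (no prey listed): Pine Seeds, Spruce Needles, Blueberry, Moss.
Count: 4.

4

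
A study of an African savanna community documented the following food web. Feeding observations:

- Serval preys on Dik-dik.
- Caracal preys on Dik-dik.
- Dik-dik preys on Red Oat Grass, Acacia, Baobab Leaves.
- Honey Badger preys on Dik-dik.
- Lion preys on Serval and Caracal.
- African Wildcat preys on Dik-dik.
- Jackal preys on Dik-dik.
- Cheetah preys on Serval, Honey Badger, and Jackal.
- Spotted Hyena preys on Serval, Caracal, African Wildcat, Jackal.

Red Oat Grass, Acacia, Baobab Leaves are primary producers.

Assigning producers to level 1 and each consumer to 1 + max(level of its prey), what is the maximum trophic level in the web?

Producers (level 1): Red Oat Grass, Acacia, Baobab Leaves.
Red Oat Grass → Dik-dik → Serval → Cheetah gives Cheetah level 4.
No species has a prey at level 4, so no species reaches level 5.

4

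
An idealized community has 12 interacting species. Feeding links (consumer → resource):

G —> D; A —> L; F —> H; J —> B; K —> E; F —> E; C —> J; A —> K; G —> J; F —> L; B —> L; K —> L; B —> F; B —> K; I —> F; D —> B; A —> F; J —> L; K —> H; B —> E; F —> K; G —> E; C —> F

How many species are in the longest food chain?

6 species

One longest chain: L → K → F → B → J → C.
It has 6 species and 5 links.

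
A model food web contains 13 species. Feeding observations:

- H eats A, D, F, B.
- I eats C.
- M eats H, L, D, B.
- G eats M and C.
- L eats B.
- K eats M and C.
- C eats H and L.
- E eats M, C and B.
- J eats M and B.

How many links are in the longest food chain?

One longest chain: A → H → C → I.
It has 4 species and 3 links.

3 links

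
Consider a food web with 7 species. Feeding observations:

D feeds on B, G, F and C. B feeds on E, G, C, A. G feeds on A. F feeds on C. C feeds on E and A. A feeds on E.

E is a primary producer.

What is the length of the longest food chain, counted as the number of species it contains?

5 species

One longest chain: E → A → G → B → D.
It has 5 species and 4 links.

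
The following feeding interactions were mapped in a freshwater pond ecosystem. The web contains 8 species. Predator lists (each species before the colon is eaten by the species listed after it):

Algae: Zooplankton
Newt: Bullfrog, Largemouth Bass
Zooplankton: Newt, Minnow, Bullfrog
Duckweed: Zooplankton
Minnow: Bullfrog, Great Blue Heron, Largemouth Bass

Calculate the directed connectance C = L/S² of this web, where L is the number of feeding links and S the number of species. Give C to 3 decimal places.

C = 0.156

The web has S = 8 species and L = 10 feeding links.
C = L / S² = 10 / 64 = 0.1562 ≈ 0.156.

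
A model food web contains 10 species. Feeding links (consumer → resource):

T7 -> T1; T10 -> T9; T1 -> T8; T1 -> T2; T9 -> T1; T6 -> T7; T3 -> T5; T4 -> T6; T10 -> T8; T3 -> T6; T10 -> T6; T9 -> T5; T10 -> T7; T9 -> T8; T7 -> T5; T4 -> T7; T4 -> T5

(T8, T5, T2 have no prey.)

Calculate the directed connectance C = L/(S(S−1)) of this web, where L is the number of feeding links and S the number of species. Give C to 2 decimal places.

C = 0.19

The web has S = 10 species and L = 17 feeding links.
C = L / (S(S−1)) = 17 / 90 = 0.1889 ≈ 0.19.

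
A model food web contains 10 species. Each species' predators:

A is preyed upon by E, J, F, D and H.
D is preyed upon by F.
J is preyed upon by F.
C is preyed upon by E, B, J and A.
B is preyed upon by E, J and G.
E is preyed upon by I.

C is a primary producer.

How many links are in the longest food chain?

3 links

One longest chain: C → A → E → I.
It has 4 species and 3 links.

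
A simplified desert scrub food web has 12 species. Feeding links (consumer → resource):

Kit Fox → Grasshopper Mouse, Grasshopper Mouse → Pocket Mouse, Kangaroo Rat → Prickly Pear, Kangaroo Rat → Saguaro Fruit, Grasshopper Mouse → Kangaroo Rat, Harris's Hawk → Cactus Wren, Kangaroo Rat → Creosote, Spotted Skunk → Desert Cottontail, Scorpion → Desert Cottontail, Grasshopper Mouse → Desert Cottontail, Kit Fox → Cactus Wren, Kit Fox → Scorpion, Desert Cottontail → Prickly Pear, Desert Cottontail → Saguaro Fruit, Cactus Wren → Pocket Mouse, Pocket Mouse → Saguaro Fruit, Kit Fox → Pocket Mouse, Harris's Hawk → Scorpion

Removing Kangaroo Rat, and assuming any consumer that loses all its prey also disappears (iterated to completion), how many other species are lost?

Remove Kangaroo Rat.
Every predator of it retains at least one other prey: Grasshopper Mouse still has Pocket Mouse, Desert Cottontail.
No consumer loses all prey, so no secondary extinctions occur.

0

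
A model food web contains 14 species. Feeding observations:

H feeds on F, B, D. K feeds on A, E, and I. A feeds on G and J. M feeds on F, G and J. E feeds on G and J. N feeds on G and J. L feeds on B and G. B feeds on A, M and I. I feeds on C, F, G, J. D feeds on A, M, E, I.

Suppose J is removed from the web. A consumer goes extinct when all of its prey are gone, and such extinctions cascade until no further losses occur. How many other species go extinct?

Remove J.
Every predator of it retains at least one other prey: N still has G; M still has F, G; A still has G; I still has F, C, G; E still has G.
No consumer loses all prey, so no secondary extinctions occur.

0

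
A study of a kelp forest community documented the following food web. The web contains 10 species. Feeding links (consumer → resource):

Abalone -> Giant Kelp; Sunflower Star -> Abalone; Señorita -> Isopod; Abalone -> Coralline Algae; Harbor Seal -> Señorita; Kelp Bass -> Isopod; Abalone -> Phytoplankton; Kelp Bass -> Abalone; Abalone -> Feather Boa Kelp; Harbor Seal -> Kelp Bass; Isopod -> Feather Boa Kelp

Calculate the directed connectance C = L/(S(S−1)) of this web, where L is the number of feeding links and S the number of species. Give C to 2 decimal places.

The web has S = 10 species and L = 11 feeding links.
C = L / (S(S−1)) = 11 / 90 = 0.1222 ≈ 0.12.

C = 0.12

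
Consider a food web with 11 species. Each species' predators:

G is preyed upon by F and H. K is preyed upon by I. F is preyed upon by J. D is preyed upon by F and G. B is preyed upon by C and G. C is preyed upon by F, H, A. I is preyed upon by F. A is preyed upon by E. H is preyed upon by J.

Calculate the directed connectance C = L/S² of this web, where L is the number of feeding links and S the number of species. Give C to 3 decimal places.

C = 0.116

The web has S = 11 species and L = 14 feeding links.
C = L / S² = 14 / 121 = 0.1157 ≈ 0.116.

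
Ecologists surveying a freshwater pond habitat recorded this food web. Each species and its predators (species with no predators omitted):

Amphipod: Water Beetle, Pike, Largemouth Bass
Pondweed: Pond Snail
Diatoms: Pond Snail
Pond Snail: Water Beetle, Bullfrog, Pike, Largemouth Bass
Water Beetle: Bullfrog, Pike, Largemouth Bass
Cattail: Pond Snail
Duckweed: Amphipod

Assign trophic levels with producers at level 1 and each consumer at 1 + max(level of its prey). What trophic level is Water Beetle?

Duckweed is a producer → level 1.
Amphipod eats Duckweed → level 2.
Water Beetle eats Amphipod (level 2); other prey at levels: Pond Snail 2 → level 3.

Trophic level 3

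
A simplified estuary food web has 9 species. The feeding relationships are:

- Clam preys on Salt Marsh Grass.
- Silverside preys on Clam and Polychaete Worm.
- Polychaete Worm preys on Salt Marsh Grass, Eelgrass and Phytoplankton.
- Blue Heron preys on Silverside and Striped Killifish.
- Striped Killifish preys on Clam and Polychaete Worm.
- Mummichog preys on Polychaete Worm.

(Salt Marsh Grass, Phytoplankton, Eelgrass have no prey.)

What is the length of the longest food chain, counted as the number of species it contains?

One longest chain: Salt Marsh Grass → Polychaete Worm → Striped Killifish → Blue Heron.
It has 4 species and 3 links.

4 species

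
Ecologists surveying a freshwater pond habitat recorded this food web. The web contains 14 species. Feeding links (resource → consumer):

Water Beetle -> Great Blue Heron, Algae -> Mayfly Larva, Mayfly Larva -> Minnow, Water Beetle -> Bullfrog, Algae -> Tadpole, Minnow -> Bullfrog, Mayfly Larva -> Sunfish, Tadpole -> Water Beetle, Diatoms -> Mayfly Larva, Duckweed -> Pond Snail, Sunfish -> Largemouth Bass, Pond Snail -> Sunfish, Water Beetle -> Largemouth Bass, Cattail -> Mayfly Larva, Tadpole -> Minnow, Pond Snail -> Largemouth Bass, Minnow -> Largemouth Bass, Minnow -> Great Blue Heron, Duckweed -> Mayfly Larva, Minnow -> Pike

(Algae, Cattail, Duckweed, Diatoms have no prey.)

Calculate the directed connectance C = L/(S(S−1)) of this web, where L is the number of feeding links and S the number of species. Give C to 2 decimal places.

C = 0.11

The web has S = 14 species and L = 20 feeding links.
C = L / (S(S−1)) = 20 / 182 = 0.1099 ≈ 0.11.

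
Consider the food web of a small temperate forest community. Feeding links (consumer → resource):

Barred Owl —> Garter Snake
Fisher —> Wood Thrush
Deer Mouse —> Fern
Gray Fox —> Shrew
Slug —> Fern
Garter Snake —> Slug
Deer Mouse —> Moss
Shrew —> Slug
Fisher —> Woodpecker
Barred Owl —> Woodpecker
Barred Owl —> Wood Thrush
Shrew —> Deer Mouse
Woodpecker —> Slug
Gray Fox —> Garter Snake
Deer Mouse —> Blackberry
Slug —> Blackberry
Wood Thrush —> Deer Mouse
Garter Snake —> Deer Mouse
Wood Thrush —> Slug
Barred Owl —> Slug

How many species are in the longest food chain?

4 species

One longest chain: Fern → Deer Mouse → Garter Snake → Barred Owl.
It has 4 species and 3 links.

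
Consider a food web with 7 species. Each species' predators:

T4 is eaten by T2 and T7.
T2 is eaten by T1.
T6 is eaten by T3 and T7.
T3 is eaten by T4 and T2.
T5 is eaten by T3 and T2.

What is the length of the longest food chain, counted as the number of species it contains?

One longest chain: T5 → T3 → T4 → T2 → T1.
It has 5 species and 4 links.

5 species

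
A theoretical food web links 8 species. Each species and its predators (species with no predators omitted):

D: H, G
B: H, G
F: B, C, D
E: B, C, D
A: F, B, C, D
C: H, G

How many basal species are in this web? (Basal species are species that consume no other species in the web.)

2

Basal species (no prey listed): E, A.
Count: 2.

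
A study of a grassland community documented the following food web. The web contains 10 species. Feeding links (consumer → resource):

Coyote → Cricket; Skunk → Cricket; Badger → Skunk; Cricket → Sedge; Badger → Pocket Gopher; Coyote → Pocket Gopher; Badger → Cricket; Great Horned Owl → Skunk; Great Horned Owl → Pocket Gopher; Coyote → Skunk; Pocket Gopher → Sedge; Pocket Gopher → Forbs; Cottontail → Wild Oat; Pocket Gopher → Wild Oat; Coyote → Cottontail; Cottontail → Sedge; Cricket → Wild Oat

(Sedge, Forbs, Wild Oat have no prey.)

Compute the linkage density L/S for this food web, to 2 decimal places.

There are L = 17 links among S = 10 species.
L/S = 17/10 = 1.7000 ≈ 1.70.

L/S = 1.70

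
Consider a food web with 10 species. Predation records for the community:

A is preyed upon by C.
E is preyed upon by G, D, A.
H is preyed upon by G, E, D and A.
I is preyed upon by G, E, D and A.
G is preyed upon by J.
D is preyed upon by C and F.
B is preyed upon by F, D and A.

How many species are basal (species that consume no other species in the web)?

3

Basal species (no prey listed): B, H, I.
Count: 3.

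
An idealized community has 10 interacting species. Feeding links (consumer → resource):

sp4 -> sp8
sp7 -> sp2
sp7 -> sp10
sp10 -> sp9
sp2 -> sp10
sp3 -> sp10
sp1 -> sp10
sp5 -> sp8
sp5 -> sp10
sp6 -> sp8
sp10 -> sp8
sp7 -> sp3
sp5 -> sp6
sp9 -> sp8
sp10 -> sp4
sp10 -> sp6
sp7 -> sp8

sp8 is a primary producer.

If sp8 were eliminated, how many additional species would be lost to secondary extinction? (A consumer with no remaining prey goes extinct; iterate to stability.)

Remove sp8.
Round 1: sp4 (all prey gone), sp9 (all prey gone), sp6 (all prey gone) → extinct.
Round 2: sp10 (all prey gone) → extinct.
Round 3: sp1 (all prey gone), sp2 (all prey gone), sp3 (all prey gone), sp5 (all prey gone) → extinct.
Round 4: sp7 (all prey gone) → extinct.
No further losses. Total secondary extinctions: 9.

9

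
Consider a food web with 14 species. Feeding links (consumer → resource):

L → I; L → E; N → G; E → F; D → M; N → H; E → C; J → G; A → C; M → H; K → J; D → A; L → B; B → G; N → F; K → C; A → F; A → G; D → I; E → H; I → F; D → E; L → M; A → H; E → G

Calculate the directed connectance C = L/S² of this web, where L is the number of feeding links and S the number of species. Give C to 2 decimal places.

C = 0.13

The web has S = 14 species and L = 25 feeding links.
C = L / S² = 25 / 196 = 0.1276 ≈ 0.13.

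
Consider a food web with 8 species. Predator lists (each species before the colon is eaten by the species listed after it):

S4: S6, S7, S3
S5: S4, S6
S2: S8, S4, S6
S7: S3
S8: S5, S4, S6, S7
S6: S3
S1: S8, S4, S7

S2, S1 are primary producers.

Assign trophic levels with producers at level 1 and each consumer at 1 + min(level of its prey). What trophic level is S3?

Trophic level 3

S2 is a producer → level 1.
S4 eats S2 → level 2.
S3 eats S4 → level 3.
No prey of S3 is below level 2, so 3 is the minimum.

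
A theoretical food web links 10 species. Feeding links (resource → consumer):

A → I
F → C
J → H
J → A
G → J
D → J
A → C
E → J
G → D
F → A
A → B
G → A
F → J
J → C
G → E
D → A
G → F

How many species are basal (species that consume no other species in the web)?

1

Basal species (no prey listed): G.
Count: 1.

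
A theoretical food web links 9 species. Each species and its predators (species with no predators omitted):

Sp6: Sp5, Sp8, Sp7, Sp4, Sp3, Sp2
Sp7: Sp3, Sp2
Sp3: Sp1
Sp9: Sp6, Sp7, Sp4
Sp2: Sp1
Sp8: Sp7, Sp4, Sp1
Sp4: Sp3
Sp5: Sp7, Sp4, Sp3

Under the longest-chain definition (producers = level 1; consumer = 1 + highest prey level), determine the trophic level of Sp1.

Trophic level 6

Sp9 is a producer → level 1.
Sp6 eats Sp9 → level 2.
Sp5 eats Sp6 → level 3.
Sp7 eats Sp5 (level 3); other prey at levels: Sp9 1, Sp6 2, Sp8 3 → level 4.
Sp3 eats Sp7 (level 4); other prey at levels: Sp6 2, Sp5 3, Sp4 4 → level 5.
Sp1 eats Sp3 (level 5); other prey at levels: Sp8 3, Sp2 5 → level 6.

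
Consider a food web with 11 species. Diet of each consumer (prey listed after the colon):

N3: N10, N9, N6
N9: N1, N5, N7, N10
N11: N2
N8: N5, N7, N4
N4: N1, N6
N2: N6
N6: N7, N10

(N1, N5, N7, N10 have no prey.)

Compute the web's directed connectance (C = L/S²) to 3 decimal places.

The web has S = 11 species and L = 16 feeding links.
C = L / S² = 16 / 121 = 0.1322 ≈ 0.132.

C = 0.132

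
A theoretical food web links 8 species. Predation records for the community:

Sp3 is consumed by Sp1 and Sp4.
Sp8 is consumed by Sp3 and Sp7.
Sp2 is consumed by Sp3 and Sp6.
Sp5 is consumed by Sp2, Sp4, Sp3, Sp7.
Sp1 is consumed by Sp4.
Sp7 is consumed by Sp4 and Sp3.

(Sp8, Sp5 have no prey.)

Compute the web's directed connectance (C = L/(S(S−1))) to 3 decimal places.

C = 0.232

The web has S = 8 species and L = 13 feeding links.
C = L / (S(S−1)) = 13 / 56 = 0.2321 ≈ 0.232.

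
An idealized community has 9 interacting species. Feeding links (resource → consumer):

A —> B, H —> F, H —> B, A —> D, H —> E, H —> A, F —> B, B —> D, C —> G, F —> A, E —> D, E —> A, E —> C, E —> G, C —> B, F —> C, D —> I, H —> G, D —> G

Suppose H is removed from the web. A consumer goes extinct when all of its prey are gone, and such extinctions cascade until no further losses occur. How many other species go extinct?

8

Remove H.
Round 1: F (all prey gone), E (all prey gone) → extinct.
Round 2: A (all prey gone), C (all prey gone) → extinct.
Round 3: B (all prey gone) → extinct.
Round 4: D (all prey gone) → extinct.
Round 5: G (all prey gone), I (all prey gone) → extinct.
No further losses. Total secondary extinctions: 8.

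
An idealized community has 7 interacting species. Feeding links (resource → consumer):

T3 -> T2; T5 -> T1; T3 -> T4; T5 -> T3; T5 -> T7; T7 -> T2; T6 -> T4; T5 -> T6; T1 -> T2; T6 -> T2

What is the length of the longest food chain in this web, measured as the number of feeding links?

One longest chain: T5 → T6 → T4.
It has 3 species and 2 links.

2 links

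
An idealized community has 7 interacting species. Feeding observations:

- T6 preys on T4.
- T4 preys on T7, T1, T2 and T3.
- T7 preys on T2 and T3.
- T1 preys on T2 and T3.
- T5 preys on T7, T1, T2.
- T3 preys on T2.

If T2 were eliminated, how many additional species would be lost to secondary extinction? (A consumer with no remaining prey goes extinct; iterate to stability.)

6

Remove T2.
Round 1: T3 (all prey gone) → extinct.
Round 2: T7 (all prey gone), T1 (all prey gone) → extinct.
Round 3: T4 (all prey gone), T5 (all prey gone) → extinct.
Round 4: T6 (all prey gone) → extinct.
No further losses. Total secondary extinctions: 6.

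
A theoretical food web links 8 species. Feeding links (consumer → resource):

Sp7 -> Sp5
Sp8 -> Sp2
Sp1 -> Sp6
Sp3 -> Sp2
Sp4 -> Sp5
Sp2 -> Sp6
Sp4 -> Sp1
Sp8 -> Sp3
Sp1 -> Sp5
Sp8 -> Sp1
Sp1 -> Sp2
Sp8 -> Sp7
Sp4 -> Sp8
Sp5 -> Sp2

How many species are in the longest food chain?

6 species

One longest chain: Sp6 → Sp2 → Sp5 → Sp1 → Sp8 → Sp4.
It has 6 species and 5 links.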